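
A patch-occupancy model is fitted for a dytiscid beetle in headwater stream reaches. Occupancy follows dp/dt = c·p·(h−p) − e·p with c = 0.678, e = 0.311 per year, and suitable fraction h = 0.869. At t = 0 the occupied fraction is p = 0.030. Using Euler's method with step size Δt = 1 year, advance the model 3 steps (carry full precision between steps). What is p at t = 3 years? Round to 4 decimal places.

Update rule: p ← p + [c·p·(h−p) − e·p]·Δt with Δt = 1.
p: 0.03000 → 0.03774  (Δp = +0.00774)
p: 0.03774 → 0.04727  (Δp = +0.00953)
p: 0.04727 → 0.05890  (Δp = +0.01163)

0.0589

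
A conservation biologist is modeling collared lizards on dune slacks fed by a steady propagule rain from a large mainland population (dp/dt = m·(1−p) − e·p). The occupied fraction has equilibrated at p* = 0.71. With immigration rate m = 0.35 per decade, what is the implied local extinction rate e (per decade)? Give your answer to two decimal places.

At equilibrium m(1−p*) = e·p*, so e = m(1−p*)/p*.
e = 0.35 × 0.2900 / 0.71 = 0.1430.

0.14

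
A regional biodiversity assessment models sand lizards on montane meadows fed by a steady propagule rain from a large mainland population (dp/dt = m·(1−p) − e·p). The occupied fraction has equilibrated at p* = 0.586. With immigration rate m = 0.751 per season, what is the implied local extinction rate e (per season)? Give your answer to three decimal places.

0.531

At equilibrium m(1−p*) = e·p*, so e = m(1−p*)/p*.
e = 0.751 × 0.4140 / 0.586 = 0.5306.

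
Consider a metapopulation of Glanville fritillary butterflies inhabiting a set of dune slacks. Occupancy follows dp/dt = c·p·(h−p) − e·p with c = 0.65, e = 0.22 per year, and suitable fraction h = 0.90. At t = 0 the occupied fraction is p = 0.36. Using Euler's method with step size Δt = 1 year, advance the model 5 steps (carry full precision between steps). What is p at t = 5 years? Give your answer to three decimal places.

Update rule: p ← p + [c·p·(h−p) − e·p]·Δt with Δt = 1.
t = 1: p = 0.36000 + (+0.04716) = 0.40716
t = 2: p = 0.40716 + (+0.04086) = 0.44802
t = 3: p = 0.44802 + (+0.03306) = 0.48108
t = 4: p = 0.48108 + (+0.02516) = 0.50624
t = 5: p = 0.50624 + (+0.01820) = 0.52443

0.524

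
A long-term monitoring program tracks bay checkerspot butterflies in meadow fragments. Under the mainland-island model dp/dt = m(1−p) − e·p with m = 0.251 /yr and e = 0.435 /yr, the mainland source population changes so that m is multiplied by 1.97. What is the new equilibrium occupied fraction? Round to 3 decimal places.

Before: p* = 0.251/(0.251+0.435) = 0.3659.
After: m = 0.49447, e = 0.435; p* = 0.49447/0.9295 = 0.5320.

0.532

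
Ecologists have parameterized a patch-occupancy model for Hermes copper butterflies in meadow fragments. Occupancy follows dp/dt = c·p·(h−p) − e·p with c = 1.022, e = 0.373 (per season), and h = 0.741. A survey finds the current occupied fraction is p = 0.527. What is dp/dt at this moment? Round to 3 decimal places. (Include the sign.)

-0.081

Colonization term: c·p·(h−p) = 1.022×0.527×0.2140 = 0.11526.
Extinction term: e·p = 0.19657.
dp/dt = 0.11526 − 0.19657 = -0.08131.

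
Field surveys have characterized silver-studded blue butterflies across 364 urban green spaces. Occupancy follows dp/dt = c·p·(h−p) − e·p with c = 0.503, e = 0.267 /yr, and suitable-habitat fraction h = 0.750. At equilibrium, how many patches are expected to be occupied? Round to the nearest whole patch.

p* = h − e/c = 0.750 − 0.5308 = 0.2192.
Expected occupied patches = N × p* = 364 × 0.2192 = 79.78 ≈ 80.

80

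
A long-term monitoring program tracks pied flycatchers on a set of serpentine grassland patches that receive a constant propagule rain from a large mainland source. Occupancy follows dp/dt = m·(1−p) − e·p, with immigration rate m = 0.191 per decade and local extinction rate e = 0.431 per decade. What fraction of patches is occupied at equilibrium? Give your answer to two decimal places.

At equilibrium the propagule rain into empty patches balances local extinction: m(1−p*) = e·p*.
p* = m/(m+e) = 0.191/(0.191+0.431) = 0.191/0.6220 = 0.3071.

0.31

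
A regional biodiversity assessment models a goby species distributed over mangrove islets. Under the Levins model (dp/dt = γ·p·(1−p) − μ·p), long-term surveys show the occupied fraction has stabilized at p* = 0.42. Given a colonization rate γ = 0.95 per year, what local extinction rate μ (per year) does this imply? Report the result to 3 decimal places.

0.551

At equilibrium γ(1−p*) = μ.
μ = 0.95 × (1 − 0.42) = 0.95 × 0.5800 = 0.5510.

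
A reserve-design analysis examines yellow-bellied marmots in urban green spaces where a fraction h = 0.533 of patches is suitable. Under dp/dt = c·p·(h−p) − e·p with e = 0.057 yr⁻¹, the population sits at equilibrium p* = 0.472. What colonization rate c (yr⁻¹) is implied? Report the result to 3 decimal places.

0.934

At equilibrium c(h−p*) = e, so c = e/(h−p*).
c = 0.057/(0.533 − 0.472) = 0.057/0.0610 = 0.9344.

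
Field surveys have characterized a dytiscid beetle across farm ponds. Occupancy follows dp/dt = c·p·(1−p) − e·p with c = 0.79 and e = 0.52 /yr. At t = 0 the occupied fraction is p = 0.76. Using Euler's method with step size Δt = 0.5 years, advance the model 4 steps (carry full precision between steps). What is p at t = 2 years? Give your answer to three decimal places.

Update rule: p ← p + [c·p·(1−p) − e·p]·Δt with Δt = 0.5.
step 1: Δp = -0.12555, p = 0.63445
step 2: Δp = -0.07335, p = 0.56110
step 3: Δp = -0.04861, p = 0.51249
step 4: Δp = -0.03456, p = 0.47793

0.478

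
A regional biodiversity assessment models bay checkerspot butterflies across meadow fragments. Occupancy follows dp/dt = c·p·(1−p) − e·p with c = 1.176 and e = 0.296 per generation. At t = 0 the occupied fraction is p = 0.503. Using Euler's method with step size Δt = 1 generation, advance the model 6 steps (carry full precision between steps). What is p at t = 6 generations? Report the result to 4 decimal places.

Update rule: p ← p + [c·p·(1−p) − e·p]·Δt with Δt = 1.
p: 0.50300 → 0.64810  (Δp = +0.14510)
p: 0.64810 → 0.72447  (Δp = +0.07637)
p: 0.72447 → 0.74477  (Δp = +0.02030)
p: 0.74477 → 0.74786  (Δp = +0.00309)
p: 0.74786 → 0.74825  (Δp = +0.00039)
p: 0.74825 → 0.74829  (Δp = +0.00005)

0.7483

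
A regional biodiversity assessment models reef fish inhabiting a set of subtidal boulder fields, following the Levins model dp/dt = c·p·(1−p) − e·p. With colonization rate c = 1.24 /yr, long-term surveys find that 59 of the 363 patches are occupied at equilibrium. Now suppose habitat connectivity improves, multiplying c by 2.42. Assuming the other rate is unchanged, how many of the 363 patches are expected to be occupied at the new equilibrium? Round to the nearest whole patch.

237

Observed p* = 59/363 = 0.16253.
Balance c(1−p*) = e gives e = 1.24×(1 − 0.16253) = 1.03846.
New p* = 1 − e/c = 1 − 1.03846/3.00080 = 0.65394.
Expected occupied = 363 × 0.65394 = 237.38 ≈ 237.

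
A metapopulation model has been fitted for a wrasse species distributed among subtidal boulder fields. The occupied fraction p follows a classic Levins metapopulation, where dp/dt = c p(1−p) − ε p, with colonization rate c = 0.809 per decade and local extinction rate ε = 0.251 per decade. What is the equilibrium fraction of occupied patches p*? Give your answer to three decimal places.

0.690

At equilibrium, colonization balances extinction: c·p*·(1−p*) = ε·p*.
So p* = 1 − ε/c = 1 − 0.251/0.809 = 1 − 0.3103 = 0.6897.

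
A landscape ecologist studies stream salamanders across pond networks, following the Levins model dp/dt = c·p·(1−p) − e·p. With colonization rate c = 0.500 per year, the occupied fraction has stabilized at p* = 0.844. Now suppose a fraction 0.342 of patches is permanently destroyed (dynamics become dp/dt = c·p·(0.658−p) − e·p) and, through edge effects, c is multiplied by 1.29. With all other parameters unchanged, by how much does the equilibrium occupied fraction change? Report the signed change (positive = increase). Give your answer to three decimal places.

Balance c(1−p*) = e gives e = 0.500×(1 − 0.84400) = 0.07800.
New p* = 0.658 − e/c = 0.658 − 0.07800/0.64500 = 0.53707.
Δp* = 0.53707 − 0.84400 = -0.30693.

-0.307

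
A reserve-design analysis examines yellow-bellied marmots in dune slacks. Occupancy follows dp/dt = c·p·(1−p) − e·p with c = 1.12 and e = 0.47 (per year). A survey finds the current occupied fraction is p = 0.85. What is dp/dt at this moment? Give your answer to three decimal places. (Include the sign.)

Colonization term: c·p·(1−p) = 1.12×0.85×0.1500 = 0.14280.
Extinction term: e·p = 0.39950.
dp/dt = 0.14280 − 0.39950 = -0.25670.

-0.257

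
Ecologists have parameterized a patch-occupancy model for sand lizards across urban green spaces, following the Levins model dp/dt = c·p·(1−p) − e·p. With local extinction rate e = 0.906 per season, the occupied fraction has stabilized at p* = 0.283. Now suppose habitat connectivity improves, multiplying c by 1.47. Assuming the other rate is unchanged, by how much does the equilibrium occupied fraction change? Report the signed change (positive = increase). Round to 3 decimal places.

0.229

Balance c(1−p*) = e gives c = e/(1 − 0.28300) = 0.906/0.71700 = 1.26360.
New p* = 1 − e/c = 1 − 0.90600/1.85749 = 0.51225.
Δp* = 0.51225 − 0.28300 = +0.22925.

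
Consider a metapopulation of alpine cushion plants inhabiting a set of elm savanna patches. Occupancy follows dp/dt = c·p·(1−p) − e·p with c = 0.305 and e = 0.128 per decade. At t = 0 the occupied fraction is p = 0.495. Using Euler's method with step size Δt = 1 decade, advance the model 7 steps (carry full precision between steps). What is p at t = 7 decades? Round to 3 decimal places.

0.555

Update rule: p ← p + [c·p·(1−p) − e·p]·Δt with Δt = 1.
p: 0.49500 → 0.50788  (Δp = +0.01288)
p: 0.50788 → 0.51910  (Δp = +0.01122)
p: 0.51910 → 0.52880  (Δp = +0.00969)
p: 0.52880 → 0.53711  (Δp = +0.00831)
p: 0.53711 → 0.54419  (Δp = +0.00708)
p: 0.54419 → 0.55019  (Δp = +0.00600)
p: 0.55019 → 0.55524  (Δp = +0.00506)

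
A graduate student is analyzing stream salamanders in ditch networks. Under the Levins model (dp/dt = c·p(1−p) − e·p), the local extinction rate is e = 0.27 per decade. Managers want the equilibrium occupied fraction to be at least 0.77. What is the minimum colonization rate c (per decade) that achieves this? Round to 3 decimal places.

p* = 1 − e/c ≥ 0.77 requires e/c ≤ 0.2300, i.e. c ≥ e/0.2300.
c_min = 0.27/0.2300 = 1.1739.

1.174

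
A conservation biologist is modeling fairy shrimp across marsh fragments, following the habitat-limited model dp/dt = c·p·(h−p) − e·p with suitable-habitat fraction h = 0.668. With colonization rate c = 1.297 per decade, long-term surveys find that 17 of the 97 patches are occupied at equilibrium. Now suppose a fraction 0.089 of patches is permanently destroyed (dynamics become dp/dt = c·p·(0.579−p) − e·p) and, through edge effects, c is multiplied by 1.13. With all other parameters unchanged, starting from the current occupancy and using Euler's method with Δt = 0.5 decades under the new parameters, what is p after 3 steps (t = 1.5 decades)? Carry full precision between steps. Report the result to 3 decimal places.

Observed p* = 17/97 = 0.17526.
Balance c(h−p*) = e gives e = 1.297×(0.668 − 0.17526) = 0.63909.
Starting from p₀ = 0.17526; update p ← p + (dp/dt)·Δt with the new parameters.
t = 0.5: p = 0.17526 + (-0.00415) = 0.17111
t = 1: p = 0.17111 + (-0.00353) = 0.16758
t = 1.5: p = 0.16758 + (-0.00302) = 0.16455

0.165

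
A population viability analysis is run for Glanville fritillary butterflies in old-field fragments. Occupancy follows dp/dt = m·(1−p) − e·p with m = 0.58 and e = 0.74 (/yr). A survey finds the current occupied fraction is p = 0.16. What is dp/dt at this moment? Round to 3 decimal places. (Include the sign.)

0.369

Colonization term: m·(1−p) = 0.58×0.8400 = 0.48720.
Extinction term: e·p = 0.11840.
dp/dt = 0.48720 − 0.11840 = 0.36880.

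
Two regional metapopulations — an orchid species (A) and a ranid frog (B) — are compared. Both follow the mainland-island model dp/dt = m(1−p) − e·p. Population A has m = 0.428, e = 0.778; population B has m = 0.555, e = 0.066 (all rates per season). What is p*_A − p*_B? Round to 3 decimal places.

A: p*_A = m/(m+e) = 0.428/1.2060 = 0.3549.
B: p*_B = 0.555/0.6210 = 0.8937.
p*_A − p*_B = 0.3549 − 0.8937 = -0.5388.

-0.539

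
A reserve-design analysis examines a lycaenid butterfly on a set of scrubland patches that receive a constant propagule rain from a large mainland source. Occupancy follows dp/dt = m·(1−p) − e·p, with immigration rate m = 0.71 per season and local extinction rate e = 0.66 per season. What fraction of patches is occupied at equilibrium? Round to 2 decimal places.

Setting dp/dt = 0: m − m·p* = e·p*, so m = (m+e)·p*.
p* = m/(m+e) = 0.71/(0.71+0.66) = 0.71/1.3700 = 0.5182.

0.52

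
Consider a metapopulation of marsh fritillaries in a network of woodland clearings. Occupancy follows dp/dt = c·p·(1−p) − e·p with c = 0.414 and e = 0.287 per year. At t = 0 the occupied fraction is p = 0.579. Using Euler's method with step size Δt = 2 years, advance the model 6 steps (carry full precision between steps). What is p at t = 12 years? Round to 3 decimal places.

Update rule: p ← p + [c·p·(1−p) − e·p]·Δt with Δt = 2.
  1  |  dp/dt·Δt = -0.130514  |  p_1 = 0.448486
  2  |  dp/dt·Δt = -0.052628  |  p_2 = 0.395858
  3  |  dp/dt·Δt = -0.029203  |  p_3 = 0.366655
  4  |  dp/dt·Δt = -0.018183  |  p_4 = 0.348473
  5  |  dp/dt·Δt = -0.012035  |  p_5 = 0.336438
  6  |  dp/dt·Δt = -0.008267  |  p_6 = 0.328172

0.328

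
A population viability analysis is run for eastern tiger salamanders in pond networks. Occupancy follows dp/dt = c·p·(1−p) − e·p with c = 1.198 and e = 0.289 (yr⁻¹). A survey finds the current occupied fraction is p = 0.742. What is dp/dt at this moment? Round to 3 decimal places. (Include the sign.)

Colonization term: c·p·(1−p) = 1.198×0.742×0.2580 = 0.22934.
Extinction term: e·p = 0.21444.
dp/dt = 0.22934 − 0.21444 = 0.01490.

0.015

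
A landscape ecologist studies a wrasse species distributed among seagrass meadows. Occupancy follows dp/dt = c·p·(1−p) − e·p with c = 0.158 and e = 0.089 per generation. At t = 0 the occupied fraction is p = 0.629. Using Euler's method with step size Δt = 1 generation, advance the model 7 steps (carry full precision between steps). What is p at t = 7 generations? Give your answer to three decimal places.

Update rule: p ← p + [c·p·(1−p) − e·p]·Δt with Δt = 1.
t = 1: p = 0.62900 + (-0.01911) = 0.60989
t = 2: p = 0.60989 + (-0.01669) = 0.59320
t = 3: p = 0.59320 + (-0.01467) = 0.57853
t = 4: p = 0.57853 + (-0.01296) = 0.56557
t = 5: p = 0.56557 + (-0.01152) = 0.55406
t = 6: p = 0.55406 + (-0.01027) = 0.54378
t = 7: p = 0.54378 + (-0.00920) = 0.53458

0.535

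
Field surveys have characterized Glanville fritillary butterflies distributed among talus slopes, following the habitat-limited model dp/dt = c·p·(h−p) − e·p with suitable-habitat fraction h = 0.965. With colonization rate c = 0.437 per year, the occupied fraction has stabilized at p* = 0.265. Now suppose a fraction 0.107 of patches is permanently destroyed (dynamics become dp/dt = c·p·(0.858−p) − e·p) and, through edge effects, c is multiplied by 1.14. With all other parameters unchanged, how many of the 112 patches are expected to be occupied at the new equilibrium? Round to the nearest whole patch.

Balance c(h−p*) = e gives e = 0.437×(0.965 − 0.26500) = 0.30590.
New p* = 0.858 − e/c = 0.858 − 0.30590/0.49818 = 0.24396.
Expected occupied = 112 × 0.24396 = 27.32 ≈ 27.

27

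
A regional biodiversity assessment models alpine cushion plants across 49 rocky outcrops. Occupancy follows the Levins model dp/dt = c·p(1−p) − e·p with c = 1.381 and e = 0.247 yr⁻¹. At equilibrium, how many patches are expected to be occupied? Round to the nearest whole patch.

40

p* = 1 − e/c = 1 − 0.247/1.381 = 0.8211.
Expected occupied patches = N × p* = 49 × 0.8211 = 40.24 ≈ 40.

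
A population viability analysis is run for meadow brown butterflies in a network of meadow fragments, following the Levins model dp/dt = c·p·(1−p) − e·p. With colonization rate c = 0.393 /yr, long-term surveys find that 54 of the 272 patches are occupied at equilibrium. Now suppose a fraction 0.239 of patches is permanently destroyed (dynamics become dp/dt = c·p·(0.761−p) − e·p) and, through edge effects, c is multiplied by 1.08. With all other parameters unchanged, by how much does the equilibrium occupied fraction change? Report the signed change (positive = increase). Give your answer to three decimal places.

Observed p* = 54/272 = 0.19853.
Balance c(1−p*) = e gives e = 0.393×(1 − 0.19853) = 0.31498.
New p* = 0.761 − e/c = 0.761 − 0.31498/0.42444 = 0.01889.
Δp* = 0.01889 − 0.19853 = -0.17964.

-0.180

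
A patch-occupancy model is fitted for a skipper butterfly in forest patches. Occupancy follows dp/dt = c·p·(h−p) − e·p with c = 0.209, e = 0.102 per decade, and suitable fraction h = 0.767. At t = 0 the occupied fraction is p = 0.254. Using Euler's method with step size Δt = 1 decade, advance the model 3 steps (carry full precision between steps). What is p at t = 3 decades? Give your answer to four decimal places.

0.2578

Update rule: p ← p + [c·p·(h−p) − e·p]·Δt with Δt = 1.
t = 1: p = 0.25400 + (+0.00133) = 0.25533
t = 2: p = 0.25533 + (+0.00126) = 0.25659
t = 3: p = 0.25659 + (+0.00120) = 0.25779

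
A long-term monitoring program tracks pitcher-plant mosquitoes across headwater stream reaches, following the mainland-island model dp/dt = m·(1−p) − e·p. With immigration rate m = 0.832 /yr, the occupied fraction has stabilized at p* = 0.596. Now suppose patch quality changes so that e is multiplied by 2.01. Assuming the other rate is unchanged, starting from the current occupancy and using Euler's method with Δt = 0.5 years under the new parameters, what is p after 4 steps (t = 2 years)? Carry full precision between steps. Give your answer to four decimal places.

Balance m(1−p*) = e·p* gives e = m(1−p*)/p* = 0.832×0.40400/0.59600 = 0.56397.
Starting from p₀ = 0.59600; update p ← p + (dp/dt)·Δt with the new parameters.
t = 0.5: p = 0.59600 + (-0.16974) = 0.42626
t = 1: p = 0.42626 + (-0.00292) = 0.42333
t = 1.5: p = 0.42333 + (-0.00005) = 0.42328
t = 2: p = 0.42328 + (-0.00000) = 0.42328

0.4233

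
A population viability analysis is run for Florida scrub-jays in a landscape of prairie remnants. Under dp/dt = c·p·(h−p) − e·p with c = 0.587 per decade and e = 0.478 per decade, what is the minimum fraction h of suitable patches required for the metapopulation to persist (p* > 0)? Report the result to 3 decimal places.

0.814

p* = h − e/c is positive only when h > e/c.
h_min = e/c = 0.478/0.587 = 0.8143.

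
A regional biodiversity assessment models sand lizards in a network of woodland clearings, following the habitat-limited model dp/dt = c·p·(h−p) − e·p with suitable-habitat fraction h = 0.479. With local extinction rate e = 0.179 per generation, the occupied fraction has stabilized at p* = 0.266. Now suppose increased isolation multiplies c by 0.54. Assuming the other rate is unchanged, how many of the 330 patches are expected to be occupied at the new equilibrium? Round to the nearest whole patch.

28

Balance c(h−p*) = e gives c = e/(0.479 − 0.26600) = 0.179/0.21300 = 0.84038.
New p* = 0.479 − e/c = 0.479 − 0.17900/0.45381 = 0.08456.
Expected occupied = 330 × 0.08456 = 27.90 ≈ 28.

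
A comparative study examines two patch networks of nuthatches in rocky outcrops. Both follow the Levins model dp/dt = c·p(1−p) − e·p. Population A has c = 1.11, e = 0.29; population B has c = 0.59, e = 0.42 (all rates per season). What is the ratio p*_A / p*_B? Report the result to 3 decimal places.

2.564

A: p*_A = 1 − 0.29/1.11 = 0.7387.
B: p*_B = 1 − 0.42/0.59 = 0.2881.
p*_A / p*_B = 0.7387/0.2881 = 2.5639.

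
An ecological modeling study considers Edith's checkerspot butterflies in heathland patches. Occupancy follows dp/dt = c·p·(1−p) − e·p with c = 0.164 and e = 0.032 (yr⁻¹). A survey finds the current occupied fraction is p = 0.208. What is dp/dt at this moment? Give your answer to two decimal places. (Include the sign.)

Colonization term: c·p·(1−p) = 0.164×0.208×0.7920 = 0.02702.
Extinction term: e·p = 0.00666.
dp/dt = 0.02702 − 0.00666 = 0.02036.

0.02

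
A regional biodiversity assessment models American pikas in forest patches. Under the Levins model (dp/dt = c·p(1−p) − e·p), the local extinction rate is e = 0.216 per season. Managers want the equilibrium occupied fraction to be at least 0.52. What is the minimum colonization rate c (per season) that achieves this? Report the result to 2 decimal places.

0.45

p* = 1 − e/c ≥ 0.52 requires e/c ≤ 0.4800, i.e. c ≥ e/0.4800.
c_min = 0.216/0.4800 = 0.4500.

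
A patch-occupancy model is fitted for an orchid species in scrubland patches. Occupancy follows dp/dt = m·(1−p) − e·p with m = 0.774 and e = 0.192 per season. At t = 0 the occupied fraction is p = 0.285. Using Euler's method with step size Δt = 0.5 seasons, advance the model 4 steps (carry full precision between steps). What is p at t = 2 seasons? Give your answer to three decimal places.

0.764

Update rule: p ← p + [m·(1−p) − e·p]·Δt with Δt = 0.5.
  1  |  dp/dt·Δt = +0.249345  |  p_1 = 0.534345
  2  |  dp/dt·Δt = +0.128911  |  p_2 = 0.663256
  3  |  dp/dt·Δt = +0.066647  |  p_3 = 0.729904
  4  |  dp/dt·Δt = +0.034457  |  p_4 = 0.764360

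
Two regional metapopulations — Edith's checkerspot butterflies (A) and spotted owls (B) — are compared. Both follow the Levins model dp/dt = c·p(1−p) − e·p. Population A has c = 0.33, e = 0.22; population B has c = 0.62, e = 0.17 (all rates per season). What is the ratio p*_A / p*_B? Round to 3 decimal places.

0.459

A: p*_A = 1 − 0.22/0.33 = 0.3333.
B: p*_B = 1 − 0.17/0.62 = 0.7258.
p*_A / p*_B = 0.3333/0.7258 = 0.4593.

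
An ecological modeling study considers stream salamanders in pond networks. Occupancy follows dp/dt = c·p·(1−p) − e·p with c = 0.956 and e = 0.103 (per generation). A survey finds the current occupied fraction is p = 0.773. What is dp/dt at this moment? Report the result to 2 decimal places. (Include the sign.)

Colonization term: c·p·(1−p) = 0.956×0.773×0.2270 = 0.16775.
Extinction term: e·p = 0.07962.
dp/dt = 0.16775 − 0.07962 = 0.08813.

0.09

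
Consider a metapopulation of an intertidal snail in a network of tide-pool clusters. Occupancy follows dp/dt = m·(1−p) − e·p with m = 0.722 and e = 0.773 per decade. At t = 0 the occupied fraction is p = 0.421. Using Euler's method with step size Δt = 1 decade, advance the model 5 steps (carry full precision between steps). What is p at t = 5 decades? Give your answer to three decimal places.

Update rule: p ← p + [m·(1−p) − e·p]·Δt with Δt = 1.
t = 1: p = 0.42100 + (+0.09260) = 0.51360
t = 2: p = 0.51360 + (-0.04584) = 0.46777
t = 3: p = 0.46777 + (+0.02269) = 0.49046
t = 4: p = 0.49046 + (-0.01123) = 0.47922
t = 5: p = 0.47922 + (+0.00556) = 0.48478

0.485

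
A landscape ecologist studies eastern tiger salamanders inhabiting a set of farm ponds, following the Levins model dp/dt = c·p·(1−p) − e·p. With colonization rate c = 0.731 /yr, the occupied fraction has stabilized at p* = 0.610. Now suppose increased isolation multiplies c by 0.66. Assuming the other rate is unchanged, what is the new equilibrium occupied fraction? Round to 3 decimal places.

0.409

Balance c(1−p*) = e gives e = 0.731×(1 − 0.61000) = 0.28509.
New p* = 1 − e/c = 1 − 0.28509/0.48246 = 0.40909.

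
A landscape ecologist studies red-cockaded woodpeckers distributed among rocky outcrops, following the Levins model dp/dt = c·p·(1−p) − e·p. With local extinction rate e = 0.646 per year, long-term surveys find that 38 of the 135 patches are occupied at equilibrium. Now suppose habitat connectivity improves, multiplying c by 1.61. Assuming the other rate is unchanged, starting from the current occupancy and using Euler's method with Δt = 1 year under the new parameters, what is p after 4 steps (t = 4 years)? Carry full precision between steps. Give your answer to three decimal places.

Observed p* = 38/135 = 0.28148.
Balance c(1−p*) = e gives c = e/(1 − 0.28148) = 0.646/0.71852 = 0.89907.
Starting from p₀ = 0.28148; update p ← p + (dp/dt)·Δt with the new parameters.
  1  |  dp/dt·Δt = +0.110921  |  p_1 = 0.392402
  2  |  dp/dt·Δt = +0.091627  |  p_2 = 0.484029
  3  |  dp/dt·Δt = +0.048825  |  p_3 = 0.532853
  4  |  dp/dt·Δt = +0.016091  |  p_4 = 0.548944

0.549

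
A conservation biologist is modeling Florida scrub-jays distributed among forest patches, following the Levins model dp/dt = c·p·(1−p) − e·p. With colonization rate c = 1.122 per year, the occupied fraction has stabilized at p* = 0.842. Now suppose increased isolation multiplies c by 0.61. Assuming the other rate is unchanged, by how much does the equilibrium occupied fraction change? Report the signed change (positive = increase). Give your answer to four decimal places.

-0.1010

Balance c(1−p*) = e gives e = 1.122×(1 − 0.84200) = 0.17728.
New p* = 1 − e/c = 1 − 0.17728/0.68442 = 0.74098.
Δp* = 0.74098 − 0.84200 = -0.10102.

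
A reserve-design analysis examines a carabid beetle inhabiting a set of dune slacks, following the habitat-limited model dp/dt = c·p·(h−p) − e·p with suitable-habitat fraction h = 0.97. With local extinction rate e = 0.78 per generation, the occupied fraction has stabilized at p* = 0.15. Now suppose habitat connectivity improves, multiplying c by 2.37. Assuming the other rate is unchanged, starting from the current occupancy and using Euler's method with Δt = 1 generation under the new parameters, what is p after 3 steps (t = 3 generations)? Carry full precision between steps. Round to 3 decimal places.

0.642

Balance c(h−p*) = e gives c = e/(0.97 − 0.15000) = 0.78/0.82000 = 0.95122.
Starting from p₀ = 0.15000; update p ← p + (dp/dt)·Δt with the new parameters.
  1  |  dp/dt·Δt = +0.160290  |  p_1 = 0.310290
  2  |  dp/dt·Δt = +0.219451  |  p_2 = 0.529741
  3  |  dp/dt·Δt = +0.112579  |  p_3 = 0.642319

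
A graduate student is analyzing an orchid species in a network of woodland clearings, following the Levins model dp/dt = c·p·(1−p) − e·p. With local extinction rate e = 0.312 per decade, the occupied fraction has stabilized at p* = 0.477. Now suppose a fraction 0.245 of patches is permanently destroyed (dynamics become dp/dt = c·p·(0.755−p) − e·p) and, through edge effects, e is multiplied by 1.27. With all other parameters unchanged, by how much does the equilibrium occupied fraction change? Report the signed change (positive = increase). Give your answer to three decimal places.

-0.386

Balance c(1−p*) = e gives c = e/(1 − 0.47700) = 0.312/0.52300 = 0.59656.
New p* = 0.755 − e/c = 0.755 − 0.39624/0.59656 = 0.09079.
Δp* = 0.09079 − 0.47700 = -0.38621.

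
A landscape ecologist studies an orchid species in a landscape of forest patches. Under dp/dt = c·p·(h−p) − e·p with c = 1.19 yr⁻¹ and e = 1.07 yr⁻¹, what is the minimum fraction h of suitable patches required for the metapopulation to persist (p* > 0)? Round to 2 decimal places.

p* = h − e/c is positive only when h > e/c.
h_min = e/c = 1.07/1.19 = 0.8992.

0.90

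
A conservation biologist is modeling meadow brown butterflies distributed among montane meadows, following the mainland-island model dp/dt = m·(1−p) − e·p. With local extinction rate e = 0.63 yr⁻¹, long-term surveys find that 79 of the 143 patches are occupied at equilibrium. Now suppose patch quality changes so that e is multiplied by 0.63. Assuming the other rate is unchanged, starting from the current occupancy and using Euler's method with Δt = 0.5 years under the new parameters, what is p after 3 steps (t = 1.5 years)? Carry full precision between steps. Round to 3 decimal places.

0.654

Observed p* = 79/143 = 0.55245.
Balance m(1−p*) = e·p* gives m = e·p*/(1−p*) = 0.63×0.55245/0.44755 = 0.77766.
Starting from p₀ = 0.55245; update p ← p + (dp/dt)·Δt with the new parameters.
  1  |  dp/dt·Δt = +0.064388  |  p_1 = 0.616835
  2  |  dp/dt·Δt = +0.026574  |  p_2 = 0.643410
  3  |  dp/dt·Δt = +0.010968  |  p_3 = 0.654377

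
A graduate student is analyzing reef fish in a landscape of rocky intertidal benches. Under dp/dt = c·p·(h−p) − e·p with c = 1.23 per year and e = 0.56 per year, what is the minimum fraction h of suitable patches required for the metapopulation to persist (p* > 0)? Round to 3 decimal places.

0.455

p* = h − e/c is positive only when h > e/c.
h_min = e/c = 0.56/1.23 = 0.4553.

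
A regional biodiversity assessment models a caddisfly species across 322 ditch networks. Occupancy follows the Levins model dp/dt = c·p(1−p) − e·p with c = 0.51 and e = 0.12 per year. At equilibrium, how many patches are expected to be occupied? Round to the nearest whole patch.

p* = 1 − e/c = 1 − 0.12/0.51 = 0.7647.
Expected occupied patches = N × p* = 322 × 0.7647 = 246.24 ≈ 246.

246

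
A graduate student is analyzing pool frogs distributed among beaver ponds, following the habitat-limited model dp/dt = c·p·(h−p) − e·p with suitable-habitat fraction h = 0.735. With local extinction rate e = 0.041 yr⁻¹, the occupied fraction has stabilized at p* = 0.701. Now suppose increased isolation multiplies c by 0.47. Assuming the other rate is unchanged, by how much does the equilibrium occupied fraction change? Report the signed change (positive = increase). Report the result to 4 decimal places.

Balance c(h−p*) = e gives c = e/(0.735 − 0.70100) = 0.041/0.03400 = 1.20588.
New p* = 0.735 − e/c = 0.735 − 0.04100/0.56676 = 0.66266.
Δp* = 0.66266 − 0.70100 = -0.03834.

-0.0383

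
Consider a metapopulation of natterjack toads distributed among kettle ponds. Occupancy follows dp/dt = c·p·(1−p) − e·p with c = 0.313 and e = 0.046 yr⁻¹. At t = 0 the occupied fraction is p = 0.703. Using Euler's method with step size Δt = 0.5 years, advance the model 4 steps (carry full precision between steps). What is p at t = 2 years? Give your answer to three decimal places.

0.760

Update rule: p ← p + [c·p·(1−p) − e·p]·Δt with Δt = 0.5.
step 1: Δp = +0.01651, p = 0.71951
step 2: Δp = +0.01504, p = 0.73454
step 3: Δp = +0.01362, p = 0.74816
step 4: Δp = +0.01228, p = 0.76044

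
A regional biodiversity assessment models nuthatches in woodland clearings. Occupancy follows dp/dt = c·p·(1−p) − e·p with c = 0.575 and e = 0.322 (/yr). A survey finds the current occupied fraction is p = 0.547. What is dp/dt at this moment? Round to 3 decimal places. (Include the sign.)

Colonization term: c·p·(1−p) = 0.575×0.547×0.4530 = 0.14248.
Extinction term: e·p = 0.17613.
dp/dt = 0.14248 − 0.17613 = -0.03365.

-0.034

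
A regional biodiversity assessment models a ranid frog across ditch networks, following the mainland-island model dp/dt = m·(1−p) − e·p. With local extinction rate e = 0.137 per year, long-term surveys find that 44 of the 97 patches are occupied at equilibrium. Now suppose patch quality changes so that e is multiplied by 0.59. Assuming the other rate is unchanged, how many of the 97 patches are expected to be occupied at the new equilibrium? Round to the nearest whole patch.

57

Observed p* = 44/97 = 0.45361.
Balance m(1−p*) = e·p* gives m = e·p*/(1−p*) = 0.137×0.45361/0.54639 = 0.11374.
New p* = m/(m+e) = 0.11374/(0.11374+0.08083) = 0.58457.
Expected occupied = 97 × 0.58457 = 56.70 ≈ 57.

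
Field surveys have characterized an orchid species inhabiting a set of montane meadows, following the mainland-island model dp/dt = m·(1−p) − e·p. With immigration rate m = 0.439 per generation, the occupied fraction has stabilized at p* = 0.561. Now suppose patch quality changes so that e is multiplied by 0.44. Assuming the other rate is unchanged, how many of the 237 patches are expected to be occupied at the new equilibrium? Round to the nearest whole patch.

Balance m(1−p*) = e·p* gives e = m(1−p*)/p* = 0.439×0.43900/0.56100 = 0.34353.
New p* = m/(m+e) = 0.43900/(0.43900+0.15115) = 0.74388.
Expected occupied = 237 × 0.74388 = 176.30 ≈ 176.

176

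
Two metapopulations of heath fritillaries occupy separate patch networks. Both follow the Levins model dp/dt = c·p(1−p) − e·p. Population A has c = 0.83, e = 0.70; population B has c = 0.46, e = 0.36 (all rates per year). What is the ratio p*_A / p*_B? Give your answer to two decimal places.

A: p*_A = 1 − 0.70/0.83 = 0.1566.
B: p*_B = 1 − 0.36/0.46 = 0.2174.
p*_A / p*_B = 0.1566/0.2174 = 0.7205.

0.72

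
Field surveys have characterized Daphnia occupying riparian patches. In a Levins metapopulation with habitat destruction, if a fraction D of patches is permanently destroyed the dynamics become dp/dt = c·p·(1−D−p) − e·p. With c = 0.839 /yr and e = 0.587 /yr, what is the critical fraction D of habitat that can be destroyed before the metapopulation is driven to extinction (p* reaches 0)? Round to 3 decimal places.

0.300

The nontrivial equilibrium is p* = (1−D) − e/c; extinction occurs when this hits zero.
So D_crit = 1 − e/c = 1 − 0.587/0.839 = 1 − 0.6996 = 0.3004.
This equals the undisturbed p*, a classic result of Lande's extension.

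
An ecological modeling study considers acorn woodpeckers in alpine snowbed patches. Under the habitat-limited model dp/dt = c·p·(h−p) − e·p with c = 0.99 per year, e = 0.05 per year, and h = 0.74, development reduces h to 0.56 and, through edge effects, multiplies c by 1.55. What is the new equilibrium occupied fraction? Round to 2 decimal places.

0.53

Before: p* = h − e/c = 0.74 − 0.05/0.99 = 0.74 − 0.0505 = 0.6895.
After: c = 1.5345, e = 0.05, h = 0.56; p* = 0.56 − 0.05/1.5345 = 0.5274.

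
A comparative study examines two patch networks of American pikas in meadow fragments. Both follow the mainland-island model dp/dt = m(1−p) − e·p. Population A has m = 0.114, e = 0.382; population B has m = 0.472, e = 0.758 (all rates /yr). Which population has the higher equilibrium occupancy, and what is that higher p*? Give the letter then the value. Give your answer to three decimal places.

B, 0.384

A: p*_A = m/(m+e) = 0.114/0.4960 = 0.2298.
B: p*_B = 0.472/1.2300 = 0.3837.
B is higher at 0.3837.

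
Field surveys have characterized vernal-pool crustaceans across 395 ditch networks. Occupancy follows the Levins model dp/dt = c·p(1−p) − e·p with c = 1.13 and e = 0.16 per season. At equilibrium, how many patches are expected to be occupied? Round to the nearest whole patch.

339

p* = 1 − e/c = 1 − 0.16/1.13 = 0.8584.
Expected occupied patches = N × p* = 395 × 0.8584 = 339.07 ≈ 339.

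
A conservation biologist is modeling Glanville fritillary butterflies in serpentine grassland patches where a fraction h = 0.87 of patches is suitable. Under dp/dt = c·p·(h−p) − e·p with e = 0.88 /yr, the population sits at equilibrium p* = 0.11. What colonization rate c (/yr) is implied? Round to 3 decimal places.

1.158

At equilibrium c(h−p*) = e, so c = e/(h−p*).
c = 0.88/(0.87 − 0.11) = 0.88/0.7600 = 1.1579.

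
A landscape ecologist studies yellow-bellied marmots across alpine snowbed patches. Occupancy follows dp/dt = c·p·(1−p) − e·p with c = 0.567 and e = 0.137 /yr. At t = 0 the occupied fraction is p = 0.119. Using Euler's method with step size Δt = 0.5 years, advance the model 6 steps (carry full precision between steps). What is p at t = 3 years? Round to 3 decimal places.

0.294

Update rule: p ← p + [c·p·(1−p) − e·p]·Δt with Δt = 0.5.
t = 0.5: p = 0.11900 + (+0.02157) = 0.14057
t = 1: p = 0.14057 + (+0.02462) = 0.16519
t = 1.5: p = 0.16519 + (+0.02778) = 0.19297
t = 2: p = 0.19297 + (+0.03093) = 0.22390
t = 2.5: p = 0.22390 + (+0.03393) = 0.25783
t = 3: p = 0.25783 + (+0.03659) = 0.29442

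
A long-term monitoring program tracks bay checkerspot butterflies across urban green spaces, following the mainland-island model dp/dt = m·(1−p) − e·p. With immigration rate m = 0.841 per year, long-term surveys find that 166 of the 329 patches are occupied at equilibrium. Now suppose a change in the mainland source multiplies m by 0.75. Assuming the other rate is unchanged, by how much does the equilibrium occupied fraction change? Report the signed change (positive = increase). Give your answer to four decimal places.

-0.0715

Observed p* = 166/329 = 0.50456.
Balance m(1−p*) = e·p* gives e = m(1−p*)/p* = 0.841×0.49544/0.50456 = 0.82580.
New p* = m/(m+e) = 0.63075/(0.63075+0.82580) = 0.43304.
Δp* = 0.43304 − 0.50456 = -0.07152.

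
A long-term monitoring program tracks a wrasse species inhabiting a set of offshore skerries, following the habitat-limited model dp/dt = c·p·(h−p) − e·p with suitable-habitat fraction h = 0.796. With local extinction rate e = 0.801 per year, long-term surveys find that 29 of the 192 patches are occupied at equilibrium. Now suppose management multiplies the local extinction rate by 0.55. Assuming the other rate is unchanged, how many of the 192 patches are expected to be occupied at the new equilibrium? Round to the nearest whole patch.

Observed p* = 29/192 = 0.15104.
Balance c(h−p*) = e gives c = e/(0.796 − 0.15104) = 0.801/0.64496 = 1.24194.
New p* = 0.796 − e/c = 0.796 − 0.44055/1.24194 = 0.44127.
Expected occupied = 192 × 0.44127 = 84.72 ≈ 85.

85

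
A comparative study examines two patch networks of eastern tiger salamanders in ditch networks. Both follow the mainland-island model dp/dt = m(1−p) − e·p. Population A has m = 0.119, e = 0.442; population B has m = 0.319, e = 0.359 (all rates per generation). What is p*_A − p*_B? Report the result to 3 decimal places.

A: p*_A = m/(m+e) = 0.119/0.5610 = 0.2121.
B: p*_B = 0.319/0.6780 = 0.4705.
p*_A − p*_B = 0.2121 − 0.4705 = -0.2584.

-0.258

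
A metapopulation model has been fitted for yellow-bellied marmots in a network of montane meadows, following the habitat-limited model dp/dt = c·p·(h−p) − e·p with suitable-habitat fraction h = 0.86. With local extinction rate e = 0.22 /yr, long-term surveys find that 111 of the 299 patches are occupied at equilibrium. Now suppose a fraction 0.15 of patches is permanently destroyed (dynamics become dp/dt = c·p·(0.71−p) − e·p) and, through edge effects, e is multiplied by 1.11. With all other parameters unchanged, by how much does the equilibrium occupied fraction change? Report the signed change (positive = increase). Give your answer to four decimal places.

-0.2038

Observed p* = 111/299 = 0.37124.
Balance c(h−p*) = e gives c = e/(0.86 − 0.37124) = 0.22/0.48876 = 0.45012.
New p* = 0.71 − e/c = 0.71 − 0.24420/0.45012 = 0.16748.
Δp* = 0.16748 − 0.37124 = -0.20376.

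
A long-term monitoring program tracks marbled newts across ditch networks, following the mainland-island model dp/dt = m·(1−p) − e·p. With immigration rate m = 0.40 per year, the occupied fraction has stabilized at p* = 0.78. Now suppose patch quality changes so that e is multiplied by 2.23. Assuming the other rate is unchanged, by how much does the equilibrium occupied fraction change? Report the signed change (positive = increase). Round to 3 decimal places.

Balance m(1−p*) = e·p* gives e = m(1−p*)/p* = 0.40×0.22000/0.78000 = 0.11282.
New p* = m/(m+e) = 0.40000/(0.40000+0.25159) = 0.61388.
Δp* = 0.61388 − 0.78000 = -0.16612.

-0.166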